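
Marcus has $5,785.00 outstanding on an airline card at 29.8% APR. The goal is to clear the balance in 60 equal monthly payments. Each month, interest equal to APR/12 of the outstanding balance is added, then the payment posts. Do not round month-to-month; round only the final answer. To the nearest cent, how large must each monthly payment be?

$186.45

Monthly rate r = 29.8%/12 = 2.48333% = 0.0248333.
Level-payment amortization: P = B₀·r / (1 − (1+r)^(−n)) = 5785.00·0.0248333 / (1 − 1.02483^(−60)).
Denominator 1 − (1+r)^(−60) = 0.770487977.
P = 143.661 / 0.770487977 ≈ 186.45.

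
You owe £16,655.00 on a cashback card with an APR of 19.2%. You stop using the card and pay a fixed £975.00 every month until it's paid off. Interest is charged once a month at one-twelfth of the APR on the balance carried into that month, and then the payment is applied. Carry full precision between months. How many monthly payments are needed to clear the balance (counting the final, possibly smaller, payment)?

Monthly rate r = 19.2%/12 = 1.6% = 0.016.
Recurrence: B ← B·(1+r) − £975.00.
Month 1: interest £266.48; balance after payment £15,946.48.
Month 2: interest £255.14; balance after payment £15,226.62.
Closed form: n = −ln(1 − rB₀/P)/ln(1+r) = −ln(0.72669)/ln(1.016) ≈ 20.113, so the balance reaches zero during payment 21.

21 months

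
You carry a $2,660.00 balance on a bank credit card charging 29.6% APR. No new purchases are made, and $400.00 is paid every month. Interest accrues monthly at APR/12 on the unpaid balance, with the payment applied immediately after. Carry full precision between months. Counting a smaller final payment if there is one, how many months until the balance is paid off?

8 payments

Monthly rate r = 29.6%/12 = 2.46667% = 0.0246667.
Recurrence: B ← B·(1+r) − $400.00.
Month 1: interest $65.61; balance after payment $2,325.61.
Month 2: interest $57.37; balance after payment $1,982.98.
Closed form: n = −ln(1 − rB₀/P)/ln(1+r) = −ln(0.83597)/ln(1.02467) ≈ 7.353, so the balance reaches zero during payment 8.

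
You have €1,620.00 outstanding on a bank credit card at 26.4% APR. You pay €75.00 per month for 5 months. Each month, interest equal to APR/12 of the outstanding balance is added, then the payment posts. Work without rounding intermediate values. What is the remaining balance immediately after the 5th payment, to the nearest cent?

€1,414.35

Monthly rate r = 26.4%/12 = 2.2% = 0.022.
Each month: B ← B·(1+r) − €75.00.
Month 1: interest €35.64; balance after payment €1,580.64.
Month 2: interest €34.77; balance after payment €1,540.41.
Month 3: interest €33.89; balance after payment €1,499.30.
Month 4: interest €32.98; balance after payment €1,457.29.
Month 5: interest €32.06; balance after payment €1,414.35.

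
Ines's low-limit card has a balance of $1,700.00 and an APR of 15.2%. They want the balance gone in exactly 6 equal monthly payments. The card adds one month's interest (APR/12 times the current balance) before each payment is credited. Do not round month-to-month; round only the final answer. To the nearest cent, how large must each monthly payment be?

$296.03

Monthly rate r = 15.2%/12 = 1.26667% = 0.0126667.
Level-payment amortization: P = B₀·r / (1 − (1+r)^(−n)) = 1700.00·0.0126667 / (1 − 1.01267^(−6)).
Denominator 1 − (1+r)^(−6) = 0.072741312.
P = 21.5333 / 0.072741312 ≈ 296.03.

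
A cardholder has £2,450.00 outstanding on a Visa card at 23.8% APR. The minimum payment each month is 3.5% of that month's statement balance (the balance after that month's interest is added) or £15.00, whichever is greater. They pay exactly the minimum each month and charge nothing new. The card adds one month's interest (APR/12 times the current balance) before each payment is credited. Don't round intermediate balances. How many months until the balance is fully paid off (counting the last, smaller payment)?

152 months

Monthly rate r = 23.8%/12 = 1.98333% = 0.0198333.
While 3.5% of the post-interest balance exceeds £15.00, each month B ← (B·(1+r))·(1 − 0.035), i.e. B shrinks by the factor (1+r)·0.965 = 0.98414.
This holds for months 1–111. Entering month 112 the balance is £415.37; 3.5% of the post-interest balance is now below £15.00, so the flat £15.00 minimum applies from here.
From month 112 a fixed £15.00 at rate r clears £415.37 in 41 more payments. Total: 111 + 41 = 152 months.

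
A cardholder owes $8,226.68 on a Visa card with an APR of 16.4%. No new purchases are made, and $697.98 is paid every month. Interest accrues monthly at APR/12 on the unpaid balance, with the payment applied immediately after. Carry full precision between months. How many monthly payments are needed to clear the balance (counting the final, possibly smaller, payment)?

Monthly rate r = 16.4%/12 = 1.36667% = 0.0136667.
Recurrence: B ← B·(1+r) − $697.98.
Month 1: interest $112.43; balance after payment $7,641.13.
Month 2: interest $104.43; balance after payment $7,047.58.
Closed form: n = −ln(1 − rB₀/P)/ln(1+r) = −ln(0.83892)/ln(1.01367) ≈ 12.939, so the balance reaches zero during payment 13.

13 months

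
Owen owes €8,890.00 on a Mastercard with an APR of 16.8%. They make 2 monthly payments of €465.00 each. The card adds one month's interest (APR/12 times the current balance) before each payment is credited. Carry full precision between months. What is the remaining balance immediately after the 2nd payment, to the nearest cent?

Monthly rate r = 16.8%/12 = 1.4% = 0.014.
Each month: B ← B·(1+r) − €465.00.
Month 1: interest €124.46; balance after payment €8,549.46.
Month 2: interest €119.69; balance after payment €8,204.15.

€8,204.15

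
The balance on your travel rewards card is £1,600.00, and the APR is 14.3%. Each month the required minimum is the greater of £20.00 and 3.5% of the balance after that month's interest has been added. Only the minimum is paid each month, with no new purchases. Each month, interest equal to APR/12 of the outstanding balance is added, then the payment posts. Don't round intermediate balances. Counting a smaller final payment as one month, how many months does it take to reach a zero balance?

Monthly rate r = 14.3%/12 = 1.19167% = 0.0119167.
While 3.5% of the post-interest balance exceeds £20.00, each month B ← (B·(1+r))·(1 − 0.035), i.e. B shrinks by the factor (1+r)·0.965 = 0.9765.
This holds for months 1–44. Entering month 45 the balance is £561.94; 3.5% of the post-interest balance is now below £20.00, so the flat £20.00 minimum applies from here.
From month 45 a fixed £20.00 at rate r clears £561.94 in 35 more payments. Total: 44 + 35 = 79 months.

79 months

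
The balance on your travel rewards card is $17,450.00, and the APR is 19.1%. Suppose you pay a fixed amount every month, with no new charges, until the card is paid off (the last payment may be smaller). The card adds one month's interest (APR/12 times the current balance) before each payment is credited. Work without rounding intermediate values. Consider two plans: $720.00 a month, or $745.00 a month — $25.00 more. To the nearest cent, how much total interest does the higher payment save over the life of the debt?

Monthly rate r = 19.1%/12 = 1.59167% = 0.0159167.
At $720.00/mo: n = ⌈−ln(1 − rB₀/P)/ln(1+r)⌉ = 31 payments (last $621.98); total interest = total paid − $17,450.00 = $4,771.98.
At $745.00/mo: 30 payments (last $405.42); total interest $4,560.42.
Interest saved = $4,771.98 − $4,560.42 = $211.56.

$211.56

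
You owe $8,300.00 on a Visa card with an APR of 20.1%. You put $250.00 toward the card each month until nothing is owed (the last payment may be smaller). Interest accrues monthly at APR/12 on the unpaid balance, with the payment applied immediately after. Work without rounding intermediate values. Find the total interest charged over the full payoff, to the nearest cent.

$3,923.17

Monthly rate r = 20.1%/12 = 1.675% = 0.01675.
Payoff takes n = ⌈−ln(1 − rB₀/P)/ln(1+r)⌉ = ⌈48.892⌉ = 49 payments; the last is $223.17.
Total paid = 48·$250.00 + $223.17 = $12,223.17.
Total interest = total paid − principal = $12,223.17 − $8,300.00 = $3,923.17.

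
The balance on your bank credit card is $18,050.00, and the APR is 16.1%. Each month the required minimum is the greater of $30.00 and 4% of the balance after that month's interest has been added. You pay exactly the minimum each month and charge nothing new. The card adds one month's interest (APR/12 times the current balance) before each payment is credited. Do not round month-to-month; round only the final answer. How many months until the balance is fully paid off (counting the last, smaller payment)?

Monthly rate r = 16.1%/12 = 1.34167% = 0.0134167.
While 4% of the post-interest balance exceeds $30.00, each month B ← (B·(1+r))·(1 − 0.04), i.e. B shrinks by the factor (1+r)·0.96 = 0.97288.
This holds for months 1–117. Entering month 118 the balance is $723.46; 4% of the post-interest balance is now below $30.00, so the flat $30.00 minimum applies from here.
From month 118 a fixed $30.00 at rate r clears $723.46 in 30 more payments. Total: 117 + 30 = 147 months.

147 months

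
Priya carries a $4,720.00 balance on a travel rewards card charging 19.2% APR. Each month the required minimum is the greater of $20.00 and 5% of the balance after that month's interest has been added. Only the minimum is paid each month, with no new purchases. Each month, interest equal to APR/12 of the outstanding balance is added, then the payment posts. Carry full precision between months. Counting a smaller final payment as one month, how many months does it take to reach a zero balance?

Monthly rate r = 19.2%/12 = 1.6% = 0.016.
While 5% of the post-interest balance exceeds $20.00, each month B ← (B·(1+r))·(1 − 0.05), i.e. B shrinks by the factor (1+r)·0.95 = 0.9652.
This holds for months 1–71. Entering month 72 the balance is $381.74; 5% of the post-interest balance is now below $20.00, so the flat $20.00 minimum applies from here.
From month 72 a fixed $20.00 at rate r clears $381.74 in 23 more payments. Total: 71 + 23 = 94 months.

94 months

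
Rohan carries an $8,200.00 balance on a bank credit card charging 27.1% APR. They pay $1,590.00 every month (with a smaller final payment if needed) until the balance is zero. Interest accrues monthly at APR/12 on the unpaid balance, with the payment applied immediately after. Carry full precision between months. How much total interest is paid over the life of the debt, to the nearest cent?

Monthly rate r = 27.1%/12 = 2.25833% = 0.0225833.
Payoff takes n = ⌈−ln(1 − rB₀/P)/ln(1+r)⌉ = ⌈5.545⌉ = 6 payments; the last is $870.64.
Total paid = 5·$1,590.00 + $870.64 = $8,820.64.
Total interest = total paid − principal = $8,820.64 − $8,200.00 = $620.64.

$620.64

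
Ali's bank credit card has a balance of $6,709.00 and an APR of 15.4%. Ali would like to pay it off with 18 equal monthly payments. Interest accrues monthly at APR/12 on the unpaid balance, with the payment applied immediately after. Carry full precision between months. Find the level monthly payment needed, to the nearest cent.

$419.80

Monthly rate r = 15.4%/12 = 1.28333% = 0.0128333.
Level-payment amortization: P = B₀·r / (1 − (1+r)^(−n)) = 6709.00·0.0128333 / (1 − 1.01283^(−18)).
Denominator 1 − (1+r)^(−18) = 0.205093126.
P = 86.0988 / 0.205093126 ≈ 419.80.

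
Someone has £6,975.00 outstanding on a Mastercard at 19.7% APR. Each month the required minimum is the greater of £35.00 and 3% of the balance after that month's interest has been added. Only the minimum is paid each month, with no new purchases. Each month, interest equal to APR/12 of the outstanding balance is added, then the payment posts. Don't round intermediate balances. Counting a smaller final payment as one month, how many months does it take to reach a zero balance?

175 months

Monthly rate r = 19.7%/12 = 1.64167% = 0.0164167.
While 3% of the post-interest balance exceeds £35.00, each month B ← (B·(1+r))·(1 − 0.03), i.e. B shrinks by the factor (1+r)·0.97 = 0.98592.
This holds for months 1–128. Entering month 129 the balance is £1,136.35; 3% of the post-interest balance is now below £35.00, so the flat £35.00 minimum applies from here.
From month 129 a fixed £35.00 at rate r clears £1,136.35 in 47 more payments. Total: 128 + 47 = 175 months.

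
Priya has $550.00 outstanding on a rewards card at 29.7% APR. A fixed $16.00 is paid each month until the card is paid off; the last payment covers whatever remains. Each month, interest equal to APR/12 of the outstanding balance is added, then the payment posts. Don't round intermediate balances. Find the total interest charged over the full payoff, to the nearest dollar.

$695

Monthly rate r = 29.7%/12 = 2.475% = 0.02475.
Payoff takes n = ⌈−ln(1 − rB₀/P)/ln(1+r)⌉ = ⌈77.810⌉ = 78 payments; the last is $12.98.
Total paid = 77·$16.00 + $12.98 = $1,244.98.
Total interest = total paid − principal = $1,244.98 − $550.00 = $694.98.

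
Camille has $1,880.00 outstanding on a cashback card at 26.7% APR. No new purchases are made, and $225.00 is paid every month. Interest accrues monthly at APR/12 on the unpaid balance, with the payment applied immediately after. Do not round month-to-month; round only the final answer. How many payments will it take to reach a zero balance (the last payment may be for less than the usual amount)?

Monthly rate r = 26.7%/12 = 2.225% = 0.02225.
Recurrence: B ← B·(1+r) − $225.00.
Month 1: interest $41.83; balance after payment $1,696.83.
Month 2: interest $37.75; balance after payment $1,509.58.
Closed form: n = −ln(1 − rB₀/P)/ln(1+r) = −ln(0.81409)/ln(1.02225) ≈ 9.347, so the balance reaches zero during payment 10.

10 months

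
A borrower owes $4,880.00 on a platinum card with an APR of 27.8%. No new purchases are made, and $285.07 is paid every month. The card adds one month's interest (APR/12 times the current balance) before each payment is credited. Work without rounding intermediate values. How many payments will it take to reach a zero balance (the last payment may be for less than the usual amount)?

Monthly rate r = 27.8%/12 = 2.31667% = 0.0231667.
Recurrence: B ← B·(1+r) − $285.07.
Month 1: interest $113.05; balance after payment $4,707.98.
Month 2: interest $109.07; balance after payment $4,531.98.
Closed form: n = −ln(1 − rB₀/P)/ln(1+r) = −ln(0.60342)/ln(1.02317) ≈ 22.056, so the balance reaches zero during payment 23.

23 payments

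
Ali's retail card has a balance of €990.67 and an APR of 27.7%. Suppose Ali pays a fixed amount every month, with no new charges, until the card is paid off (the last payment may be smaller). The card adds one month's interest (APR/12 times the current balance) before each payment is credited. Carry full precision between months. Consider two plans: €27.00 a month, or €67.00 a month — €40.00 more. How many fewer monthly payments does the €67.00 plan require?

64 fewer payments

Monthly rate r = 27.7%/12 = 2.30833% = 0.0230833.
At €27.00/mo: n = ⌈−ln(1 − rB₀/P)/ln(1+r)⌉ = 83 payments (last €6.86); total interest = total paid − €990.67 = €1,230.19.
At €67.00/mo: 19 payments (last €19.92); total interest €235.25.
Payments saved = 83 − 19 = 64.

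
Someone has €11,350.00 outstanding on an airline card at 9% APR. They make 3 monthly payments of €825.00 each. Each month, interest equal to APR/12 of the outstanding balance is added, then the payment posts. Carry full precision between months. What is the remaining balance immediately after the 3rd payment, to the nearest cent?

€9,113.69

Monthly rate r = 9%/12 = 0.75% = 0.0075.
Each month: B ← B·(1+r) − €825.00.
Month 1: interest €85.12; balance after payment €10,610.12.
Month 2: interest €79.58; balance after payment €9,864.70.
Month 3: interest €73.99; balance after payment €9,113.69.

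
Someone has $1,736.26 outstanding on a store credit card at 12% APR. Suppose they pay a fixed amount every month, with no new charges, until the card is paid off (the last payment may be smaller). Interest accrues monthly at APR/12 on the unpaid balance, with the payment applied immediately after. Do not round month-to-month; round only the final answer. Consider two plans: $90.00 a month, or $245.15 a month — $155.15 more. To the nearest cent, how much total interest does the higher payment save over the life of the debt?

Monthly rate r = 12%/12 = 1% = 0.01.
At $90.00/mo: n = ⌈−ln(1 − rB₀/P)/ln(1+r)⌉ = 22 payments (last $48.71); total interest = total paid − $1,736.26 = $202.45.
At $245.15/mo: 8 payments (last $94.04); total interest $73.83.
Interest saved = $202.45 − $73.83 = $128.62.

$128.62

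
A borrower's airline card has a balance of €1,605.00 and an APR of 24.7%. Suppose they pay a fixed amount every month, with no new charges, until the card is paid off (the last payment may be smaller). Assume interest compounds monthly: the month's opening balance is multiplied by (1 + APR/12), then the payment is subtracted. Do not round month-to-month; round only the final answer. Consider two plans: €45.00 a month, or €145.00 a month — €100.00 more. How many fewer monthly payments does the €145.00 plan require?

53 fewer payments

Monthly rate r = 24.7%/12 = 2.05833% = 0.0205833.
At €45.00/mo: n = ⌈−ln(1 − rB₀/P)/ln(1+r)⌉ = 66 payments (last €1.00); total interest = total paid − €1,605.00 = €1,321.00.
At €145.00/mo: 13 payments (last €100.42); total interest €235.42.
Payments saved = 66 − 13 = 53.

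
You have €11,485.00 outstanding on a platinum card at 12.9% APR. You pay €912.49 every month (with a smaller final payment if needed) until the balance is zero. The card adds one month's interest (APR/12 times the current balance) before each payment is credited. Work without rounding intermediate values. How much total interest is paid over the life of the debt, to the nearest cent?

€922.43

Monthly rate r = 12.9%/12 = 1.075% = 0.01075.
Payoff takes n = ⌈−ln(1 − rB₀/P)/ln(1+r)⌉ = ⌈13.596⌉ = 14 payments; the last is €545.06.
Total paid = 13·€912.49 + €545.06 = €12,407.43.
Total interest = total paid − principal = €12,407.43 − €11,485.00 = €922.43.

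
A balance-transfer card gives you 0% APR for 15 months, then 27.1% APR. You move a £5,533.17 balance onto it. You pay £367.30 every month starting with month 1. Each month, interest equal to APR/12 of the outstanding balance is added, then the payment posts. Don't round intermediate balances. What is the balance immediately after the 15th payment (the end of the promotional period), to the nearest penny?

Promo months 1–15 at r₀ = 0%/12 = 0; months 16+ at r₁ = 27.1%/12 = 0.0225833.
After month 15 (no interest yet): B = £5,533.17 − 15·£367.30 = £23.67.

£23.67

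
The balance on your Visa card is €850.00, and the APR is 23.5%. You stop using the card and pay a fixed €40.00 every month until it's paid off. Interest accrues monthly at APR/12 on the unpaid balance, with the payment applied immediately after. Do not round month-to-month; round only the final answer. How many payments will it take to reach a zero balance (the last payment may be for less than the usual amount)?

28 payments

Monthly rate r = 23.5%/12 = 1.95833% = 0.0195833.
Recurrence: B ← B·(1+r) − €40.00.
Month 1: interest €16.65; balance after payment €826.65.
Month 2: interest €16.19; balance after payment €802.83.
Closed form: n = −ln(1 − rB₀/P)/ln(1+r) = −ln(0.58385)/ln(1.01958) ≈ 27.746, so the balance reaches zero during payment 28.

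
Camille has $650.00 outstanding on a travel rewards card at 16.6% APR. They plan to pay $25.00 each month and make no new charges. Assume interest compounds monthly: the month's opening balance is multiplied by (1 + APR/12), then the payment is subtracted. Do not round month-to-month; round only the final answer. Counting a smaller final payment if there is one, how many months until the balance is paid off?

33 payments

Monthly rate r = 16.6%/12 = 1.38333% = 0.0138333.
Recurrence: B ← B·(1+r) − $25.00.
Month 1: interest $8.99; balance after payment $633.99.
Month 2: interest $8.77; balance after payment $617.76.
Closed form: n = −ln(1 − rB₀/P)/ln(1+r) = −ln(0.64033)/ln(1.01383) ≈ 32.446, so the balance reaches zero during payment 33.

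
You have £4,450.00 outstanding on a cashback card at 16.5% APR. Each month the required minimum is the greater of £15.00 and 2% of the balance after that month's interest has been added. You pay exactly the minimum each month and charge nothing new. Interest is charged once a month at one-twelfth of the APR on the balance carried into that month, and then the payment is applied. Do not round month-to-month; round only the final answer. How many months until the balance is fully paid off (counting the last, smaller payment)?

Monthly rate r = 16.5%/12 = 1.375% = 0.01375.
While 2% of the post-interest balance exceeds £15.00, each month B ← (B·(1+r))·(1 − 0.02), i.e. B shrinks by the factor (1+r)·0.98 = 0.99347.
This holds for months 1–275. Entering month 276 the balance is £735.39; 2% of the post-interest balance is now below £15.00, so the flat £15.00 minimum applies from here.
From month 276 a fixed £15.00 at rate r clears £735.39 in 83 more payments. Total: 275 + 83 = 358 months.

358 months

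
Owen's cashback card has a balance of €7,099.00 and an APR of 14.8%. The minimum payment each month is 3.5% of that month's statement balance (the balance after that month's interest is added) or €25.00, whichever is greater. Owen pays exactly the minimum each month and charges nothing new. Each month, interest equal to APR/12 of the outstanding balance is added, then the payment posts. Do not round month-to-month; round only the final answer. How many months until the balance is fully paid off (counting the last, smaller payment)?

134 months

Monthly rate r = 14.8%/12 = 1.23333% = 0.0123333.
While 3.5% of the post-interest balance exceeds €25.00, each month B ← (B·(1+r))·(1 − 0.035), i.e. B shrinks by the factor (1+r)·0.965 = 0.9769.
This holds for months 1–99. Entering month 100 the balance is €702.15; 3.5% of the post-interest balance is now below €25.00, so the flat €25.00 minimum applies from here.
From month 100 a fixed €25.00 at rate r clears €702.15 in 35 more payments. Total: 99 + 35 = 134 months.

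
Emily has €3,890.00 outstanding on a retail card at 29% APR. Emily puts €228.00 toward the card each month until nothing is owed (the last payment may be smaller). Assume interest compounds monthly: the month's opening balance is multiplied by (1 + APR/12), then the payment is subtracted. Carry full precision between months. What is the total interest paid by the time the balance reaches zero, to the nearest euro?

Monthly rate r = 29%/12 = 2.41667% = 0.0241667.
Payoff takes n = ⌈−ln(1 − rB₀/P)/ln(1+r)⌉ = ⌈22.261⌉ = 23 payments; the last is €59.95.
Total paid = 22·€228.00 + €59.95 = €5,075.95.
Total interest = total paid − principal = €5,075.95 − €3,890.00 = €1,185.95.

€1,186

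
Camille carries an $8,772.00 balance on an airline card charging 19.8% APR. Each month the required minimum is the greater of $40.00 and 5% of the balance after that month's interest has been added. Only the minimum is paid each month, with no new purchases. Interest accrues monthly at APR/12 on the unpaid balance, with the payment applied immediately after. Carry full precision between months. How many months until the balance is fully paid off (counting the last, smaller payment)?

Monthly rate r = 19.8%/12 = 1.65% = 0.0165.
While 5% of the post-interest balance exceeds $40.00, each month B ← (B·(1+r))·(1 − 0.05), i.e. B shrinks by the factor (1+r)·0.95 = 0.96567.
This holds for months 1–70. Entering month 71 the balance is $760.80; 5% of the post-interest balance is now below $40.00, so the flat $40.00 minimum applies from here.
From month 71 a fixed $40.00 at rate r clears $760.80 in 24 more payments. Total: 70 + 24 = 94 months.

94 months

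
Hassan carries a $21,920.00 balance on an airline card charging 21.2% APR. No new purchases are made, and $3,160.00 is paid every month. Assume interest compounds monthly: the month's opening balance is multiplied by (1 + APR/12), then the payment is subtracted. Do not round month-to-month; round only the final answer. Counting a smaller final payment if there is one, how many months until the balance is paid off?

Monthly rate r = 21.2%/12 = 1.76667% = 0.0176667.
Recurrence: B ← B·(1+r) − $3,160.00.
Month 1: interest $387.25; balance after payment $19,147.25.
Month 2: interest $338.27; balance after payment $16,325.52.
Closed form: n = −ln(1 − rB₀/P)/ln(1+r) = −ln(0.87745)/ln(1.01767) ≈ 7.465, so the balance reaches zero during payment 8.

8 months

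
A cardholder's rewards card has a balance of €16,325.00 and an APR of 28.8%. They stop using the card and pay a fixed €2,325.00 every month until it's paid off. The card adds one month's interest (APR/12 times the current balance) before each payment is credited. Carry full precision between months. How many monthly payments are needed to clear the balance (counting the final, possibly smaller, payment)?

8 payments

Monthly rate r = 28.8%/12 = 2.4% = 0.024.
Recurrence: B ← B·(1+r) − €2,325.00.
Month 1: interest €391.80; balance after payment €14,391.80.
Month 2: interest €345.40; balance after payment €12,412.20.
Closed form: n = −ln(1 − rB₀/P)/ln(1+r) = −ln(0.83148)/ln(1.024) ≈ 7.781, so the balance reaches zero during payment 8.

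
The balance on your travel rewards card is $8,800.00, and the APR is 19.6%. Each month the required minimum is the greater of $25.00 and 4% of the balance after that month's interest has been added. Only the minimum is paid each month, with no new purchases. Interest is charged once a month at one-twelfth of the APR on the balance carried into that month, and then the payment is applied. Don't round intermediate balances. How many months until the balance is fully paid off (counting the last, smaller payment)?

Monthly rate r = 19.6%/12 = 1.63333% = 0.0163333.
While 4% of the post-interest balance exceeds $25.00, each month B ← (B·(1+r))·(1 − 0.04), i.e. B shrinks by the factor (1+r)·0.96 = 0.97568.
This holds for months 1–109. Entering month 110 the balance is $601.16; 4% of the post-interest balance is now below $25.00, so the flat $25.00 minimum applies from here.
From month 110 a fixed $25.00 at rate r clears $601.16 in 31 more payments. Total: 109 + 31 = 140 months.

140 months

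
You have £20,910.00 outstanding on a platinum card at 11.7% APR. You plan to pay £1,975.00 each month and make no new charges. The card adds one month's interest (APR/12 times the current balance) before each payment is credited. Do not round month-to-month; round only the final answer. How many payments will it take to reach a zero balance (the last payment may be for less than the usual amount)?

Monthly rate r = 11.7%/12 = 0.975% = 0.00975.
Recurrence: B ← B·(1+r) − £1,975.00.
Month 1: interest £203.87; balance after payment £19,138.87.
Month 2: interest £186.60; balance after payment £17,350.48.
Closed form: n = −ln(1 − rB₀/P)/ln(1+r) = −ln(0.89677)/ln(1.00975) ≈ 11.229, so the balance reaches zero during payment 12.

12 months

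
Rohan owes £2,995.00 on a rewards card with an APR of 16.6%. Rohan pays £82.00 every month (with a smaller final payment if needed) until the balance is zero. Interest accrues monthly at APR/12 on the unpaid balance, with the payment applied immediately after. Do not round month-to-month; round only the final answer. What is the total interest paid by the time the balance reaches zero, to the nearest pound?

£1,205

Monthly rate r = 16.6%/12 = 1.38333% = 0.0138333.
Payoff takes n = ⌈−ln(1 − rB₀/P)/ln(1+r)⌉ = ⌈51.222⌉ = 52 payments; the last is £18.28.
Total paid = 51·£82.00 + £18.28 = £4,200.28.
Total interest = total paid − principal = £4,200.28 − £2,995.00 = £1,205.28.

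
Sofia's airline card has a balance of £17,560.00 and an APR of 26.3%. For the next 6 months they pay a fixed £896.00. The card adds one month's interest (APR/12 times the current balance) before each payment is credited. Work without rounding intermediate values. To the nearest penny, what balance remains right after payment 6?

£14,320.11

Monthly rate r = 26.3%/12 = 2.19167% = 0.0219167.
Each month: B ← B·(1+r) − £896.00.
Month 1: interest £384.86; balance after payment £17,048.86.
Month 2: interest £373.65; balance after payment £16,526.51.
Month 3: interest £362.21; balance after payment £15,992.72.
Month 4: interest £350.51; balance after payment £15,447.22.
Month 5: interest £338.55; balance after payment £14,889.78.
Month 6: interest £326.33; balance after payment £14,320.11.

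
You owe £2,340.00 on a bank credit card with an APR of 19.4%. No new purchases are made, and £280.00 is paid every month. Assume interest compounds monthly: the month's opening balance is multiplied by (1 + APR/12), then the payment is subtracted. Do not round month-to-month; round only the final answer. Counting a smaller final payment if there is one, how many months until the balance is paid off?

Monthly rate r = 19.4%/12 = 1.61667% = 0.0161667.
Recurrence: B ← B·(1+r) − £280.00.
Month 1: interest £37.83; balance after payment £2,097.83.
Month 2: interest £33.91; balance after payment £1,851.74.
Closed form: n = −ln(1 − rB₀/P)/ln(1+r) = −ln(0.86489)/ln(1.01617) ≈ 9.051, so the balance reaches zero during payment 10.

10 payments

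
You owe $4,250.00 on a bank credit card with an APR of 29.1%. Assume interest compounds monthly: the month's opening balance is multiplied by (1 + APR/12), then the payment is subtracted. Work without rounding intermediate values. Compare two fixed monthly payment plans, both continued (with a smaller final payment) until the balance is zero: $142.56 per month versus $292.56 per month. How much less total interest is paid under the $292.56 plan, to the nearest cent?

Monthly rate r = 29.1%/12 = 2.425% = 0.02425.
At $142.56/mo: n = ⌈−ln(1 − rB₀/P)/ln(1+r)⌉ = 54 payments (last $81.41); total interest = total paid − $4,250.00 = $3,387.09.
At $292.56/mo: 19 payments (last $37.05); total interest $1,053.13.
Interest saved = $3,387.09 − $1,053.13 = $2,333.96.

$2,333.96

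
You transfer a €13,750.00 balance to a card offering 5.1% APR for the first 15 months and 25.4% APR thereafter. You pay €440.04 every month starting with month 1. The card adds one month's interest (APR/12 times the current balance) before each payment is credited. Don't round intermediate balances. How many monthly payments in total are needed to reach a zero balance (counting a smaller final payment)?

38 payments

Promo months 1–15 at r₀ = 5.1%/12 = 0.00425; months 16+ at r₁ = 25.4%/12 = 0.0211667.
After month 15: iterate B ← B·(1+r₀) − €440.04 for 15 months → €7,852.50.
Then at r₁ with €440.04/mo: n₂ = −ln(1 − r₁·B/P)/ln(1+r₁) ≈ 22.65 → 23 more payments.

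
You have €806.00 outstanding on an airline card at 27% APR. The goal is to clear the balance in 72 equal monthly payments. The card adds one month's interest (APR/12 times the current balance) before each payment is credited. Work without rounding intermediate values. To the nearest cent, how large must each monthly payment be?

Monthly rate r = 27%/12 = 2.25% = 0.0225.
Level-payment amortization: P = B₀·r / (1 − (1+r)^(−n)) = 806.00·0.0225 / (1 − 1.0225^(−72)).
Denominator 1 − (1+r)^(−72) = 0.798515705.
P = 18.135 / 0.798515705 ≈ 22.71.

€22.71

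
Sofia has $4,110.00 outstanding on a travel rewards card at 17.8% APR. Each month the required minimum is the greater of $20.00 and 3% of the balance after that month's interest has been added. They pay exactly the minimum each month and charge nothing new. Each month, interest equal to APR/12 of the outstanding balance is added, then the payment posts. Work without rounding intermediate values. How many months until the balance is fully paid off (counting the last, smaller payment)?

Monthly rate r = 17.8%/12 = 1.48333% = 0.0148333.
While 3% of the post-interest balance exceeds $20.00, each month B ← (B·(1+r))·(1 − 0.03), i.e. B shrinks by the factor (1+r)·0.97 = 0.98439.
This holds for months 1–117. Entering month 118 the balance is $652.10; 3% of the post-interest balance is now below $20.00, so the flat $20.00 minimum applies from here.
From month 118 a fixed $20.00 at rate r clears $652.10 in 45 more payments. Total: 117 + 45 = 162 months.

162 months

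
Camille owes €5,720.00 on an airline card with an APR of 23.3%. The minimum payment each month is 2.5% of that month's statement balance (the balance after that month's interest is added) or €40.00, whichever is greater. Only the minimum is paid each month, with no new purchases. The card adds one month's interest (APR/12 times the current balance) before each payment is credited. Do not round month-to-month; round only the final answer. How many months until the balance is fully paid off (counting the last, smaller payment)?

Monthly rate r = 23.3%/12 = 1.94167% = 0.0194167.
While 2.5% of the post-interest balance exceeds €40.00, each month B ← (B·(1+r))·(1 − 0.025), i.e. B shrinks by the factor (1+r)·0.975 = 0.99393.
This holds for months 1–213. Entering month 214 the balance is €1,564.22; 2.5% of the post-interest balance is now below €40.00, so the flat €40.00 minimum applies from here.
From month 214 a fixed €40.00 at rate r clears €1,564.22 in 75 more payments. Total: 213 + 75 = 288 months.

288 months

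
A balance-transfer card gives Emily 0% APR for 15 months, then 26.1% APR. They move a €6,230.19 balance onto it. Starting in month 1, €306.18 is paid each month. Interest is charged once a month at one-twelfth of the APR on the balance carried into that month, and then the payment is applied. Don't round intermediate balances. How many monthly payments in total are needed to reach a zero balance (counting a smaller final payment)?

21 payments

Promo months 1–15 at r₀ = 0%/12 = 0; months 16+ at r₁ = 26.1%/12 = 0.02175.
After month 15 (no interest yet): B = €6,230.19 − 15·€306.18 = €1,637.49.
Then at r₁ with €306.18/mo: n₂ = −ln(1 − r₁·B/P)/ln(1+r₁) ≈ 5.75 → 6 more payments.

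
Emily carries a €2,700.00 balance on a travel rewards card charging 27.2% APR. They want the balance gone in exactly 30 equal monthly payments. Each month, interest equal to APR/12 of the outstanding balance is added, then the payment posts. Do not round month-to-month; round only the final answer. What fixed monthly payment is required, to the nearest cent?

€125.02

Monthly rate r = 27.2%/12 = 2.26667% = 0.0226667.
Level-payment amortization: P = B₀·r / (1 − (1+r)^(−n)) = 2700.00·0.0226667 / (1 − 1.02267^(−30)).
Denominator 1 − (1+r)^(−30) = 0.489522055.
P = 61.2 / 0.489522055 ≈ 125.02.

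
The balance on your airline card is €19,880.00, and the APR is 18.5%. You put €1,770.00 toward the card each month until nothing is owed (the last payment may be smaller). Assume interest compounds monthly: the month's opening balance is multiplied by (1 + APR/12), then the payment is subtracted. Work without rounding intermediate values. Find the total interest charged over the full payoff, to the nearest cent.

Monthly rate r = 18.5%/12 = 1.54167% = 0.0154167.
Payoff takes n = ⌈−ln(1 − rB₀/P)/ln(1+r)⌉ = ⌈12.428⌉ = 13 payments; the last is €760.98.
Total paid = 12·€1,770.00 + €760.98 = €22,000.98.
Total interest = total paid − principal = €22,000.98 − €19,880.00 = €2,120.98.

€2,120.98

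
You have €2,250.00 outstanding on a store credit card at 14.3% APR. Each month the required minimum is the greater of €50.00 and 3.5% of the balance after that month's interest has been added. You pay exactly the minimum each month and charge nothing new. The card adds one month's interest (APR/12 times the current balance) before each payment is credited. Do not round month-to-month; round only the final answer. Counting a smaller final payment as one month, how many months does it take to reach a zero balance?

55 months

Monthly rate r = 14.3%/12 = 1.19167% = 0.0119167.
While 3.5% of the post-interest balance exceeds €50.00, each month B ← (B·(1+r))·(1 − 0.035), i.e. B shrinks by the factor (1+r)·0.965 = 0.9765.
This holds for months 1–20. Entering month 21 the balance is €1,398.38; 3.5% of the post-interest balance is now below €50.00, so the flat €50.00 minimum applies from here.
From month 21 a fixed €50.00 at rate r clears €1,398.38 in 35 more payments. Total: 20 + 35 = 55 months.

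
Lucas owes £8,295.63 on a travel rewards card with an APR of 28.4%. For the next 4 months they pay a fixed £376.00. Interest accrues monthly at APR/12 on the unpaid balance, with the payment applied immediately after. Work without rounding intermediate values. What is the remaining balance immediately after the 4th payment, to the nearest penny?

Monthly rate r = 28.4%/12 = 2.36667% = 0.0236667.
Each month: B ← B·(1+r) − £376.00.
Month 1: interest £196.33; balance after payment £8,115.96.
Month 2: interest £192.08; balance after payment £7,932.04.
Month 3: interest £187.72; balance after payment £7,743.76.
Month 4: interest £183.27; balance after payment £7,551.03.

£7,551.03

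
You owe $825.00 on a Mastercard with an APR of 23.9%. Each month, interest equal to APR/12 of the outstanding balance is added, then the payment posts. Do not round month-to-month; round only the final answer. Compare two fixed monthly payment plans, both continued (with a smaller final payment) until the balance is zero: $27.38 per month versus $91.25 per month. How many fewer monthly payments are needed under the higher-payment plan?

36 fewer payments

Monthly rate r = 23.9%/12 = 1.99167% = 0.0199167.
At $27.38/mo: n = ⌈−ln(1 − rB₀/P)/ln(1+r)⌉ = 47 payments (last $13.15); total interest = total paid − $825.00 = $447.63.
At $91.25/mo: 11 payments (last $6.19); total interest $93.69.
Payments saved = 47 − 11 = 36.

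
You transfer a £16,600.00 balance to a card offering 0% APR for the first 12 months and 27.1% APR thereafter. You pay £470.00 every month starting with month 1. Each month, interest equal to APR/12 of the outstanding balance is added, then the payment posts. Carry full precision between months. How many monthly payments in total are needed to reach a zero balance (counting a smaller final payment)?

46 payments

Promo months 1–12 at r₀ = 0%/12 = 0; months 13+ at r₁ = 27.1%/12 = 0.0225833.
After month 12 (no interest yet): B = £16,600.00 − 12·£470.00 = £10,960.00.
Then at r₁ with £470.00/mo: n₂ = −ln(1 − r₁·B/P)/ln(1+r₁) ≈ 33.49 → 34 more payments.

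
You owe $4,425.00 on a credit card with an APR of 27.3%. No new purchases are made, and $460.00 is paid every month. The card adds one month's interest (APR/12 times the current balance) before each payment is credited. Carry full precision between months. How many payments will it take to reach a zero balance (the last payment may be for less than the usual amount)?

11 months

Monthly rate r = 27.3%/12 = 2.275% = 0.02275.
Recurrence: B ← B·(1+r) − $460.00.
Month 1: interest $100.67; balance after payment $4,065.67.
Month 2: interest $92.49; balance after payment $3,698.16.
Closed form: n = −ln(1 − rB₀/P)/ln(1+r) = −ln(0.78115)/ln(1.02275) ≈ 10.979, so the balance reaches zero during payment 11.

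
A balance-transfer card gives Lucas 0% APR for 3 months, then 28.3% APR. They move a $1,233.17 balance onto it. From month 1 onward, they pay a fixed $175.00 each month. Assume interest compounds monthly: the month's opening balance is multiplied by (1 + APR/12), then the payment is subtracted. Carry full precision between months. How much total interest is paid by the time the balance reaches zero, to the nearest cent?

Promo months 1–3 at r₀ = 0%/12 = 0; months 4+ at r₁ = 28.3%/12 = 0.0235833.
After month 3 (no interest yet): B = $1,233.17 − 3·$175.00 = $708.17.
Then at r₁ with $175.00/mo: n₂ = −ln(1 − r₁·B/P)/ln(1+r₁) ≈ 4.30 → 5 more payments.
Total paid = 7·$175.00 + $53.45 = $1,278.45; interest = $1,278.45 − $1,233.17 = $45.28.

$45.28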